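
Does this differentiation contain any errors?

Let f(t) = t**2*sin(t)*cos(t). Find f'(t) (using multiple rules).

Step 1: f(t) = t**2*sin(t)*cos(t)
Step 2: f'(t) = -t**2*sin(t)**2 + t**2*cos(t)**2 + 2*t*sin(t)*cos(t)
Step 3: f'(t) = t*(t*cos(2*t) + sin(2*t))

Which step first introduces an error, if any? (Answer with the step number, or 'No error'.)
No error

All steps in this derivation are correct.
The final answer f'(t) = t*(t*cos(2*t) + sin(2*t)) is valid.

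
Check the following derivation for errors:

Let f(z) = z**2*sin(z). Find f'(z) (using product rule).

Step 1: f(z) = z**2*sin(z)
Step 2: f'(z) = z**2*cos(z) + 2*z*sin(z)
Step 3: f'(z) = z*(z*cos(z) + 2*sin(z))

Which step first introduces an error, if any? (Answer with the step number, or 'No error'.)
No error

All steps in this derivation are correct.
The final answer f'(z) = z*(z*cos(z) + 2*sin(z)) is valid.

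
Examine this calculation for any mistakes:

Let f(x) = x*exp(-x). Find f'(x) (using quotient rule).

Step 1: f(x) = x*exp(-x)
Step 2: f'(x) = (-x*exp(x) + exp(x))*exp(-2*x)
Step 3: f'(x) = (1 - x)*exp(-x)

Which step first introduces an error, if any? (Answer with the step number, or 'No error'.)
No error

All steps in this derivation are correct.
The final answer f'(x) = (1 - x)*exp(-x) is valid.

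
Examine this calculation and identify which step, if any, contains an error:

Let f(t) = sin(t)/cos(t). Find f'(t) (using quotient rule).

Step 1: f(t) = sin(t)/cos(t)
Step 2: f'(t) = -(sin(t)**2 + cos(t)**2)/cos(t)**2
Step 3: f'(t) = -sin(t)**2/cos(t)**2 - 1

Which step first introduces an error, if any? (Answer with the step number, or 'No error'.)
Step 2

Step 2 is incorrect due to a sign flip.
The step shows: -(sin(t)**2 + cos(t)**2)/cos(t)**2
The correct value should be: (sin(t)**2 + cos(t)**2)/cos(t)**2

Explanation: The sign of the whole expression was flipped: the term (sin(t)**2 + cos(t)**2)/cos(t)**2 was incorrectly written as -(sin(t)**2 + cos(t)**2)/cos(t)**2
The later steps are derived from this incorrect expression, so the error originates in Step 2.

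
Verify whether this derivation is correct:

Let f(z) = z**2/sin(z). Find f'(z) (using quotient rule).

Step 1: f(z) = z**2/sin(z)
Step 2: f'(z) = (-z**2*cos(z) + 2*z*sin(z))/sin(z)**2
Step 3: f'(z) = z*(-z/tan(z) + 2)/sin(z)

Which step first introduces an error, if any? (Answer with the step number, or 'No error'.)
No error

All steps in this derivation are correct.
The final answer f'(z) = z*(-z/tan(z) + 2)/sin(z) is valid.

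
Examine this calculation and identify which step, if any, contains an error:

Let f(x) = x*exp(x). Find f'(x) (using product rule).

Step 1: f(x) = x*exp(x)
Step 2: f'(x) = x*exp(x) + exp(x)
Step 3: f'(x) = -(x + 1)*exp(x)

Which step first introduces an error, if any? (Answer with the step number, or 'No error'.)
Step 3

Step 3 is incorrect due to a sign flip.
The step shows: -(x + 1)*exp(x)
The correct value should be: (x + 1)*exp(x)

Explanation: The sign of the whole expression was flipped: the term (x + 1)*exp(x) was incorrectly written as -(x + 1)*exp(x)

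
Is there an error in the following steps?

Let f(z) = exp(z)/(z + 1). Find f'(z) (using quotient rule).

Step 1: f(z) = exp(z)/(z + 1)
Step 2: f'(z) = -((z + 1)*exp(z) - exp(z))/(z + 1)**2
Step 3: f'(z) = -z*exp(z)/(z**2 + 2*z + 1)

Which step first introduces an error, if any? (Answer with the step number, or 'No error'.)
Step 2

Step 2 is incorrect due to a sign flip.
The step shows: -((z + 1)*exp(z) - exp(z))/(z + 1)**2
The correct value should be: ((z + 1)*exp(z) - exp(z))/(z + 1)**2

Explanation: The sign of the whole expression was flipped: the term ((z + 1)*exp(z) - exp(z))/(z + 1)**2 was incorrectly written as -((z + 1)*exp(z) - exp(z))/(z + 1)**2
The later steps are derived from this incorrect expression, so the error originates in Step 2.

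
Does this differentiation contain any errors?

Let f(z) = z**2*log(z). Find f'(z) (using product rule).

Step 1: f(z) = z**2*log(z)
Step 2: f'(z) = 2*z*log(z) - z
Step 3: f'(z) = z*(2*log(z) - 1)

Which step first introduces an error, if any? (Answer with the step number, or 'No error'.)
Step 2

Step 2 is incorrect due to a sign flip.
The step shows: 2*z*log(z) - z
The correct value should be: 2*z*log(z) + z

Explanation: The sign of one term was flipped: the term z was incorrectly written as -z
The later steps are derived from this incorrect expression, so the error originates in Step 2.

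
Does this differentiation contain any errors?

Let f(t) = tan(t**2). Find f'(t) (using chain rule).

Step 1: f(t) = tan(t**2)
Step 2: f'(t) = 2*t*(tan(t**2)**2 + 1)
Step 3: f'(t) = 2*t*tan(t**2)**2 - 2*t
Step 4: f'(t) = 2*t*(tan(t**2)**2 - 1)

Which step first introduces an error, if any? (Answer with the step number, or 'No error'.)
Step 3

Step 3 is incorrect due to a sign flip.
The step shows: 2*t*tan(t**2)**2 - 2*t
The correct value should be: 2*t*tan(t**2)**2 + 2*t

Explanation: The sign of one term was flipped: the term 2*t was incorrectly written as -2*t
The later steps are derived from this incorrect expression, so the error originates in Step 3.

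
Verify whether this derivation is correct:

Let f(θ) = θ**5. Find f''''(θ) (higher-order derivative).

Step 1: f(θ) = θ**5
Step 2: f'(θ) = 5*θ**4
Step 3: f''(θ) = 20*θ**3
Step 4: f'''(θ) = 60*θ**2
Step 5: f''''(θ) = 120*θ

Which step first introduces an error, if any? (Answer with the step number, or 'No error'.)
No error

All steps in this derivation are correct.
The final answer f''''(θ) = 120*θ is valid.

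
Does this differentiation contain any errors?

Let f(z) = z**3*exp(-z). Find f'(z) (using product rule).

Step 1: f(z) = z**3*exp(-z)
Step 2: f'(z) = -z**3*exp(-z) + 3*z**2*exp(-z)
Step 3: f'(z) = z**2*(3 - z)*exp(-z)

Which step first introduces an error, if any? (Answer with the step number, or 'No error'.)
No error

All steps in this derivation are correct.
The final answer f'(z) = z**2*(3 - z)*exp(-z) is valid.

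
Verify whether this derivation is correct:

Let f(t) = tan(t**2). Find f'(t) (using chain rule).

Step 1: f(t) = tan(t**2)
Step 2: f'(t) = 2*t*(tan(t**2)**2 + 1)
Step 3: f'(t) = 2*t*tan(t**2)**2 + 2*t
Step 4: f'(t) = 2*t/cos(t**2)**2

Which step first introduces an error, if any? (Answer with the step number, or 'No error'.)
No error

All steps in this derivation are correct.
The final answer f'(t) = 2*t/cos(t**2)**2 is valid.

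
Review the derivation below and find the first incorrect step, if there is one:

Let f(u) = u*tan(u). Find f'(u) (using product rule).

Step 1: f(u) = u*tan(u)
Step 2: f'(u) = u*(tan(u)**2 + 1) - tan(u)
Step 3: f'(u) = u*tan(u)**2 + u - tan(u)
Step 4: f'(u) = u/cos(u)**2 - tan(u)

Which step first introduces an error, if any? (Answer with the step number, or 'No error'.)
Step 2

Step 2 is incorrect due to a sign flip.
The step shows: u*(tan(u)**2 + 1) - tan(u)
The correct value should be: u*(tan(u)**2 + 1) + tan(u)

Explanation: The sign of one term was flipped: the term tan(u) was incorrectly written as -tan(u)
The later steps are derived from this incorrect expression, so the error originates in Step 2.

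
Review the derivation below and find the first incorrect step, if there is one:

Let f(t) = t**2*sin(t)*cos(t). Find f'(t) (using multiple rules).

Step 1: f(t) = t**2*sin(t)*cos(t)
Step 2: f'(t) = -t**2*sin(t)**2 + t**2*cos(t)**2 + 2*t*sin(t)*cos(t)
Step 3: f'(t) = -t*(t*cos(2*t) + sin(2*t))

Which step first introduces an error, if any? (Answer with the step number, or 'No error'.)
Step 3

Step 3 is incorrect due to a sign flip.
The step shows: -t*(t*cos(2*t) + sin(2*t))
The correct value should be: t*(t*cos(2*t) + sin(2*t))

Explanation: The sign of the whole expression was flipped: the term t*(t*cos(2*t) + sin(2*t)) was incorrectly written as -t*(t*cos(2*t) + sin(2*t))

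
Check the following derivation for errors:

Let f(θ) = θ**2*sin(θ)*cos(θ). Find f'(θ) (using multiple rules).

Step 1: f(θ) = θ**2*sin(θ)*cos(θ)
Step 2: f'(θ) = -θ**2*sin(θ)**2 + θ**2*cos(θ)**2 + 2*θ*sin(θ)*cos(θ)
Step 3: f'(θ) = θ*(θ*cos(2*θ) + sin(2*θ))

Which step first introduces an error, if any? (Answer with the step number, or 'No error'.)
No error

All steps in this derivation are correct.
The final answer f'(θ) = θ*(θ*cos(2*θ) + sin(2*θ)) is valid.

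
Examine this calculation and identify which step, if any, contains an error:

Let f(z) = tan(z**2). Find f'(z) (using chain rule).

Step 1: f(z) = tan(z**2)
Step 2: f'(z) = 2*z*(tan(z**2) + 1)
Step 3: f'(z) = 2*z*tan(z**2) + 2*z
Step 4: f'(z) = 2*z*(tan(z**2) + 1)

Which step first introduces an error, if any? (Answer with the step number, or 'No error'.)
Step 2

Step 2 is incorrect due to a wrong exponent.
The step shows: 2*z*(tan(z**2) + 1)
The correct value should be: 2*z*(tan(z**2)**2 + 1)

Explanation: The exponent 2 on tan(z**2) was incorrectly written as 1: the term 2*z*(tan(z**2)**2 + 1) was incorrectly written as 2*z*(tan(z**2) + 1)
The later steps are derived from this incorrect expression, so the error originates in Step 2.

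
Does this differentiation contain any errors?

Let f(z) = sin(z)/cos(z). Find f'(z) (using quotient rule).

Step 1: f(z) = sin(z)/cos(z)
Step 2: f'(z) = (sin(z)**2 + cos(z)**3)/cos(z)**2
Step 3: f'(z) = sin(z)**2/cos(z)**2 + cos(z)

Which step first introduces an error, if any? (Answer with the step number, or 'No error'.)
Step 2

Step 2 is incorrect due to a wrong exponent.
The step shows: (sin(z)**2 + cos(z)**3)/cos(z)**2
The correct value should be: (sin(z)**2 + cos(z)**2)/cos(z)**2

Explanation: The exponent 2 on cos(z) was incorrectly written as 3: the term (sin(z)**2 + cos(z)**2)/cos(z)**2 was incorrectly written as (sin(z)**2 + cos(z)**3)/cos(z)**2
The later steps are derived from this incorrect expression, so the error originates in Step 2.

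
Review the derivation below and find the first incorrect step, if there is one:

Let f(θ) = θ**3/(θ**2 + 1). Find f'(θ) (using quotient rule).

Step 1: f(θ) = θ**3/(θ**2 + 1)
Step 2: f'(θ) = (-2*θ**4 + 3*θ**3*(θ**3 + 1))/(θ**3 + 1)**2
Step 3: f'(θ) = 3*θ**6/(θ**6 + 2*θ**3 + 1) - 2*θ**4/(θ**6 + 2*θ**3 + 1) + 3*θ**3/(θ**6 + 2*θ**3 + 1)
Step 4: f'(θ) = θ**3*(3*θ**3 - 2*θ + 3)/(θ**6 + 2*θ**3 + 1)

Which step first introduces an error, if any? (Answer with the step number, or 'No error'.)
Step 2

Step 2 is incorrect due to a wrong exponent.
The step shows: (-2*θ**4 + 3*θ**3*(θ**3 + 1))/(θ**3 + 1)**2
The correct value should be: (-2*θ**4 + 3*θ**2*(θ**2 + 1))/(θ**2 + 1)**2

Explanation: The exponent 2 on θ was incorrectly written as 3: the term (-2*θ**4 + 3*θ**2*(θ**2 + 1))/(θ**2 + 1)**2 was incorrectly written as (-2*θ**4 + 3*θ**3*(θ**3 + 1))/(θ**3 + 1)**2
The later steps are derived from this incorrect expression, so the error originates in Step 2.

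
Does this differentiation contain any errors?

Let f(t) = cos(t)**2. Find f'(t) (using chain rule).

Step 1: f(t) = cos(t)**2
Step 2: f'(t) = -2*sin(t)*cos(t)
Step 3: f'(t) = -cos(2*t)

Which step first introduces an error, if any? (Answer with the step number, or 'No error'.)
Step 3

Step 3 is incorrect due to a wrong trig function.
The step shows: -cos(2*t)
The correct value should be: -sin(2*t)

Explanation: sin(2*t) was incorrectly written as cos(2*t): the term -sin(2*t) was incorrectly written as -cos(2*t)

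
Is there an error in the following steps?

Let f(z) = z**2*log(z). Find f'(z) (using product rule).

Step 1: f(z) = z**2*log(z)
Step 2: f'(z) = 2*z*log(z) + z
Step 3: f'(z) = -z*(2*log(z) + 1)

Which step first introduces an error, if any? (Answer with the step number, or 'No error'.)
Step 3

Step 3 is incorrect due to a sign flip.
The step shows: -z*(2*log(z) + 1)
The correct value should be: z*(2*log(z) + 1)

Explanation: The sign of the whole expression was flipped: the term z*(2*log(z) + 1) was incorrectly written as -z*(2*log(z) + 1)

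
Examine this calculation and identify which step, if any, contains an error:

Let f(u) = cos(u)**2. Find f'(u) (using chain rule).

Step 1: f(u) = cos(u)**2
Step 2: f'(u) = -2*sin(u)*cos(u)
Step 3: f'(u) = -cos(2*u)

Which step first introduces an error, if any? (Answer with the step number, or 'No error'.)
Step 3

Step 3 is incorrect due to a wrong trig function.
The step shows: -cos(2*u)
The correct value should be: -sin(2*u)

Explanation: sin(2*u) was incorrectly written as cos(2*u): the term -sin(2*u) was incorrectly written as -cos(2*u)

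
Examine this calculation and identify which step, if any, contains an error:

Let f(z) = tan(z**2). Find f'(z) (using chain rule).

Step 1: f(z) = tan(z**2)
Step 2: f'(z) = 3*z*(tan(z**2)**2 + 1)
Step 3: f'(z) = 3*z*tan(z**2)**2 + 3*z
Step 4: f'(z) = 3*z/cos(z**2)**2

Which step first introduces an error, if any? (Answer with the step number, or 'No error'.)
Step 2

Step 2 is incorrect due to a wrong coefficient.
The step shows: 3*z*(tan(z**2)**2 + 1)
The correct value should be: 2*z*(tan(z**2)**2 + 1)

Explanation: The coefficient 2 was incorrectly written as 3: the term 2*z*(tan(z**2)**2 + 1) was incorrectly written as 3*z*(tan(z**2)**2 + 1)
The later steps are derived from this incorrect expression, so the error originates in Step 2.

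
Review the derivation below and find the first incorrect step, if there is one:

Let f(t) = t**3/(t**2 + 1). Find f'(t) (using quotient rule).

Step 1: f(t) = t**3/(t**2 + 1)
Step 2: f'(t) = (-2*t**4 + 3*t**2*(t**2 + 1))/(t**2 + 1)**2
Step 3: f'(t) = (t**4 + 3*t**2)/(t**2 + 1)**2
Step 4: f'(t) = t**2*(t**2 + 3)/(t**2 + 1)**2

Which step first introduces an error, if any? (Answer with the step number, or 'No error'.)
No error

All steps in this derivation are correct.
The final answer f'(t) = t**2*(t**2 + 3)/(t**2 + 1)**2 is valid.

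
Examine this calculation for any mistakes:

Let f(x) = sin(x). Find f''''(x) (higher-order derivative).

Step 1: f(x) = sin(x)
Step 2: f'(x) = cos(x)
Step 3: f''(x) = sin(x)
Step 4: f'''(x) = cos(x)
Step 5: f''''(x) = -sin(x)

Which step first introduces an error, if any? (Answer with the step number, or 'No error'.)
Step 3

Step 3 is incorrect due to a sign flip.
The step shows: sin(x)
The correct value should be: -sin(x)

Explanation: The sign of the whole expression was flipped: the term -sin(x) was incorrectly written as sin(x)
The later steps are derived from this incorrect expression, so the error originates in Step 3.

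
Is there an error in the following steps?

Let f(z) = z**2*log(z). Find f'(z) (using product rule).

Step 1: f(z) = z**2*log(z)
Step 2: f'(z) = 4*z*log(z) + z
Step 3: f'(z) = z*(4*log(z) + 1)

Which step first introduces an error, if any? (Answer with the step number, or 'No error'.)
Step 2

Step 2 is incorrect due to a wrong coefficient.
The step shows: 4*z*log(z) + z
The correct value should be: 2*z*log(z) + z

Explanation: The coefficient 2 was incorrectly written as 4: the term 2*z*log(z) was incorrectly written as 4*z*log(z)
The later steps are derived from this incorrect expression, so the error originates in Step 2.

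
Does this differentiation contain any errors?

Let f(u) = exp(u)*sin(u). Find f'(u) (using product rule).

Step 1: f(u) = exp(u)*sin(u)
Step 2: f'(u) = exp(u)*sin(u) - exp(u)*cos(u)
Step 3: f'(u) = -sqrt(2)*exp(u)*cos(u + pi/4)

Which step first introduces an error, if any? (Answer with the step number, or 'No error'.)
Step 2

Step 2 is incorrect due to a sign flip.
The step shows: exp(u)*sin(u) - exp(u)*cos(u)
The correct value should be: exp(u)*sin(u) + exp(u)*cos(u)

Explanation: The sign of one term was flipped: the term exp(u)*cos(u) was incorrectly written as -exp(u)*cos(u)
The later steps are derived from this incorrect expression, so the error originates in Step 2.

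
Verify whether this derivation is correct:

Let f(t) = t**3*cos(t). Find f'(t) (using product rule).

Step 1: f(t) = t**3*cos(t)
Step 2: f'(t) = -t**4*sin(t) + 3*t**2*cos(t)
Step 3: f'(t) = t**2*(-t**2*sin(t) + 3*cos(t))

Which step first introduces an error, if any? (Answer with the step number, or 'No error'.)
Step 2

Step 2 is incorrect due to a wrong exponent.
The step shows: -t**4*sin(t) + 3*t**2*cos(t)
The correct value should be: -t**3*sin(t) + 3*t**2*cos(t)

Explanation: The exponent 3 on t was incorrectly written as 4: the term -t**3*sin(t) was incorrectly written as -t**4*sin(t)
The later steps are derived from this incorrect expression, so the error originates in Step 2.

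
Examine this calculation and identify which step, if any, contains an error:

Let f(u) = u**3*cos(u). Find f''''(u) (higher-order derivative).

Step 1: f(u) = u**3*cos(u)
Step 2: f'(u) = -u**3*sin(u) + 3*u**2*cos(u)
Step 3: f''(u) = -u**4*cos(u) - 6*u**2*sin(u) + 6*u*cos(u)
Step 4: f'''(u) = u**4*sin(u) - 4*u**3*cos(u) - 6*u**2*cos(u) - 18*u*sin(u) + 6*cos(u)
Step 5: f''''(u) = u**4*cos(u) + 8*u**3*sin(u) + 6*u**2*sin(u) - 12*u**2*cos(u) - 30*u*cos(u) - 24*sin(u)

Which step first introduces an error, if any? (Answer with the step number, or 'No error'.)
Step 3

Step 3 is incorrect due to a wrong exponent.
The step shows: -u**4*cos(u) - 6*u**2*sin(u) + 6*u*cos(u)
The correct value should be: -u**3*cos(u) - 6*u**2*sin(u) + 6*u*cos(u)

Explanation: The exponent 3 on u was incorrectly written as 4: the term -u**3*cos(u) was incorrectly written as -u**4*cos(u)
The later steps are derived from this incorrect expression, so the error originates in Step 3.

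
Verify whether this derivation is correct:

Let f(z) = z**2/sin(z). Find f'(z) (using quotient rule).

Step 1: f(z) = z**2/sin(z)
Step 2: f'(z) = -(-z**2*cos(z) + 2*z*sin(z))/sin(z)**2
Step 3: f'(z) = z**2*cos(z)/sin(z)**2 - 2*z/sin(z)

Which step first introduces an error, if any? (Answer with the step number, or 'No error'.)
Step 2

Step 2 is incorrect due to a sign flip.
The step shows: -(-z**2*cos(z) + 2*z*sin(z))/sin(z)**2
The correct value should be: (-z**2*cos(z) + 2*z*sin(z))/sin(z)**2

Explanation: The sign of the whole expression was flipped: the term (-z**2*cos(z) + 2*z*sin(z))/sin(z)**2 was incorrectly written as -(-z**2*cos(z) + 2*z*sin(z))/sin(z)**2
The later steps are derived from this incorrect expression, so the error originates in Step 2.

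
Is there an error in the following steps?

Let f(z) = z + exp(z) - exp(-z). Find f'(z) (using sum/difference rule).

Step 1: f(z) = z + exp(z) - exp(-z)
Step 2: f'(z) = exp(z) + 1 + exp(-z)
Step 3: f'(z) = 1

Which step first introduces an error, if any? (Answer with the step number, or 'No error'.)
Step 3

Step 3 is incorrect due to a dropped term.
The step shows: 1
The correct value should be: 2*cosh(z) + 1

Explanation: A term was dropped: the term 2*cosh(z) was incorrectly omitted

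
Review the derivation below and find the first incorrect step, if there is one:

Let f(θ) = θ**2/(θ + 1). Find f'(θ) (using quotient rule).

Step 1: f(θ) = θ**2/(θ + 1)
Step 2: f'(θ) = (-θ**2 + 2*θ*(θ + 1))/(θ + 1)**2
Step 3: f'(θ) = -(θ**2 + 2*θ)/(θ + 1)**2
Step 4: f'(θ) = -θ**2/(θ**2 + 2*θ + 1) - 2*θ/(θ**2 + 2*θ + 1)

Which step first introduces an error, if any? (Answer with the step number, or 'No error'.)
Step 3

Step 3 is incorrect due to a sign flip.
The step shows: -(θ**2 + 2*θ)/(θ + 1)**2
The correct value should be: (θ**2 + 2*θ)/(θ + 1)**2

Explanation: The sign of the whole expression was flipped: the term (θ**2 + 2*θ)/(θ + 1)**2 was incorrectly written as -(θ**2 + 2*θ)/(θ + 1)**2
The later steps are derived from this incorrect expression, so the error originates in Step 3.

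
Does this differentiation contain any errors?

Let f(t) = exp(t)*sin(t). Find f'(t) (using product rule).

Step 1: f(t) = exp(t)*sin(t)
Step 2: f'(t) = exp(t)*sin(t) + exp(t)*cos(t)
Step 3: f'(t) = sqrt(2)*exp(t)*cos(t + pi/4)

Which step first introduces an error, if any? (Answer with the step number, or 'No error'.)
Step 3

Step 3 is incorrect due to a wrong trig function.
The step shows: sqrt(2)*exp(t)*cos(t + pi/4)
The correct value should be: sqrt(2)*exp(t)*sin(t + pi/4)

Explanation: sin(t + pi/4) was incorrectly written as cos(t + pi/4): the term sqrt(2)*exp(t)*sin(t + pi/4) was incorrectly written as sqrt(2)*exp(t)*cos(t + pi/4)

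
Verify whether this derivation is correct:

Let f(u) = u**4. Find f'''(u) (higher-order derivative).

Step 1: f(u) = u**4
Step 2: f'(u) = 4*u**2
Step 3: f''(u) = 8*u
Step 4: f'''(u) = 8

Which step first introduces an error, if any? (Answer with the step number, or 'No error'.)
Step 2

Step 2 is incorrect due to a wrong exponent.
The step shows: 4*u**2
The correct value should be: 4*u**3

Explanation: The exponent 3 on u was incorrectly written as 2: the term 4*u**3 was incorrectly written as 4*u**2
The later steps are derived from this incorrect expression, so the error originates in Step 2.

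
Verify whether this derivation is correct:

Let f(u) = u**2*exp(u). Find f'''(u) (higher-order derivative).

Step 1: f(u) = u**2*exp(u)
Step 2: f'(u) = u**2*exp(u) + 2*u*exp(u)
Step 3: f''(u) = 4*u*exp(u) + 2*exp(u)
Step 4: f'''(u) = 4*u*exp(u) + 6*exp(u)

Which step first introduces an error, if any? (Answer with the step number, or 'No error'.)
Step 3

Step 3 is incorrect due to a dropped term.
The step shows: 4*u*exp(u) + 2*exp(u)
The correct value should be: u**2*exp(u) + 4*u*exp(u) + 2*exp(u)

Explanation: A term was dropped: the term u**2*exp(u) was incorrectly omitted
The later steps are derived from this incorrect expression, so the error originates in Step 3.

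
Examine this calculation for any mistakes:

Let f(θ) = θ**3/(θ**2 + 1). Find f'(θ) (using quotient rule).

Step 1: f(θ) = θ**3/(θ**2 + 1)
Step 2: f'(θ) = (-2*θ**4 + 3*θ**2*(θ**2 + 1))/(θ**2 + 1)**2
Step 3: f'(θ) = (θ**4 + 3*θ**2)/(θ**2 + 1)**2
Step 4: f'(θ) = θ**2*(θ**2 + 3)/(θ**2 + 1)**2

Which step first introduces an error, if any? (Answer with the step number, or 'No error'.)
No error

All steps in this derivation are correct.
The final answer f'(θ) = θ**2*(θ**2 + 3)/(θ**2 + 1)**2 is valid.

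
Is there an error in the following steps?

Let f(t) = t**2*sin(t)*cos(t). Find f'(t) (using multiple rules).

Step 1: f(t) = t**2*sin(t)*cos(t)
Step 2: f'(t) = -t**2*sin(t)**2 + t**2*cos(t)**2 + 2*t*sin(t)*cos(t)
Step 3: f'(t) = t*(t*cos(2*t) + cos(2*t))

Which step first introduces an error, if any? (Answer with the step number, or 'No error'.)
Step 3

Step 3 is incorrect due to a wrong trig function.
The step shows: t*(t*cos(2*t) + cos(2*t))
The correct value should be: t*(t*cos(2*t) + sin(2*t))

Explanation: sin(2*t) was incorrectly written as cos(2*t): the term t*(t*cos(2*t) + sin(2*t)) was incorrectly written as t*(t*cos(2*t) + cos(2*t))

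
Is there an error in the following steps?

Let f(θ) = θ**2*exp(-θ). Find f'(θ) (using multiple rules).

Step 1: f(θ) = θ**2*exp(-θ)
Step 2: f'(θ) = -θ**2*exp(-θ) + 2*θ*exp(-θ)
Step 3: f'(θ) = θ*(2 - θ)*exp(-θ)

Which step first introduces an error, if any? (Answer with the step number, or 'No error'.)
No error

All steps in this derivation are correct.
The final answer f'(θ) = θ*(2 - θ)*exp(-θ) is valid.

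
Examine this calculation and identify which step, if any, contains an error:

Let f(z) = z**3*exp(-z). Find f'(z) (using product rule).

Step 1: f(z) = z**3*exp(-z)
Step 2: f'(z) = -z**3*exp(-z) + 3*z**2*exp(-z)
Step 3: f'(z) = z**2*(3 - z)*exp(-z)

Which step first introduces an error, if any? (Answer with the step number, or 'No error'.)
No error

All steps in this derivation are correct.
The final answer f'(z) = z**2*(3 - z)*exp(-z) is valid.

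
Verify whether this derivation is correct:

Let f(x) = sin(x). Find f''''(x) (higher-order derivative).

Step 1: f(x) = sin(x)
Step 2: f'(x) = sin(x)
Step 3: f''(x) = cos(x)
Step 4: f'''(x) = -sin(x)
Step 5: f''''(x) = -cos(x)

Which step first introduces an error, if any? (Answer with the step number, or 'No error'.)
Step 2

Step 2 is incorrect due to a wrong trig function.
The step shows: sin(x)
The correct value should be: cos(x)

Explanation: cos(x) was incorrectly written as sin(x): the term cos(x) was incorrectly written as sin(x)
The later steps are derived from this incorrect expression, so the error originates in Step 2.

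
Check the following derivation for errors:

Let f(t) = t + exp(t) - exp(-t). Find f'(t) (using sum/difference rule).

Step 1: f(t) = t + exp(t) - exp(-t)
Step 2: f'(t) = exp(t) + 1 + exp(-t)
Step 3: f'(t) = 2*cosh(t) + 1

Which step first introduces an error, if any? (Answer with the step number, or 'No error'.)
No error

All steps in this derivation are correct.
The final answer f'(t) = 2*cosh(t) + 1 is valid.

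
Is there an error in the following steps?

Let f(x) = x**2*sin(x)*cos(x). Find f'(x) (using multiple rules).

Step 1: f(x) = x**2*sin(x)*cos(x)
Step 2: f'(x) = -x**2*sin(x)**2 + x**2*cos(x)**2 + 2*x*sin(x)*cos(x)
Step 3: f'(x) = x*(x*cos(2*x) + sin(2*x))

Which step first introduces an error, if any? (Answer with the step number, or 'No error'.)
No error

All steps in this derivation are correct.
The final answer f'(x) = x*(x*cos(2*x) + sin(2*x)) is valid.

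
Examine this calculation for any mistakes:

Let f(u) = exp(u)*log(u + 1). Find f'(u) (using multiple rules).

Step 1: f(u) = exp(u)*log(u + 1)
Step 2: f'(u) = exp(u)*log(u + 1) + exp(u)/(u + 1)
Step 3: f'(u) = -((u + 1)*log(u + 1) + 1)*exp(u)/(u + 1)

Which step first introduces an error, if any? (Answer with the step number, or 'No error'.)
Step 3

Step 3 is incorrect due to a sign flip.
The step shows: -((u + 1)*log(u + 1) + 1)*exp(u)/(u + 1)
The correct value should be: ((u + 1)*log(u + 1) + 1)*exp(u)/(u + 1)

Explanation: The sign of the whole expression was flipped: the term ((u + 1)*log(u + 1) + 1)*exp(u)/(u + 1) was incorrectly written as -((u + 1)*log(u + 1) + 1)*exp(u)/(u + 1)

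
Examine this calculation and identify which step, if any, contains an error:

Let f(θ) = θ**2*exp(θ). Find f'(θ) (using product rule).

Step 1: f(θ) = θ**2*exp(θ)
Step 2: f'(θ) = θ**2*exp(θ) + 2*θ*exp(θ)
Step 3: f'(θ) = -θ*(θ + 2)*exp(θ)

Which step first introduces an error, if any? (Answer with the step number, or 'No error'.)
Step 3

Step 3 is incorrect due to a sign flip.
The step shows: -θ*(θ + 2)*exp(θ)
The correct value should be: θ*(θ + 2)*exp(θ)

Explanation: The sign of the whole expression was flipped: the term θ*(θ + 2)*exp(θ) was incorrectly written as -θ*(θ + 2)*exp(θ)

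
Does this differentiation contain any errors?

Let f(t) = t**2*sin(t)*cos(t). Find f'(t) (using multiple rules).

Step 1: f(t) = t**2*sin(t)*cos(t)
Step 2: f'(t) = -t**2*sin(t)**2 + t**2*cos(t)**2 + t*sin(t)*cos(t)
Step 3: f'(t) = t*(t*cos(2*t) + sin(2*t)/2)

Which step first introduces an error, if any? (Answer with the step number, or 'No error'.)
Step 2

Step 2 is incorrect due to a wrong coefficient.
The step shows: -t**2*sin(t)**2 + t**2*cos(t)**2 + t*sin(t)*cos(t)
The correct value should be: -t**2*sin(t)**2 + t**2*cos(t)**2 + 2*t*sin(t)*cos(t)

Explanation: The coefficient 2 was incorrectly written as 1: the term 2*t*sin(t)*cos(t) was incorrectly written as t*sin(t)*cos(t)
The later steps are derived from this incorrect expression, so the error originates in Step 2.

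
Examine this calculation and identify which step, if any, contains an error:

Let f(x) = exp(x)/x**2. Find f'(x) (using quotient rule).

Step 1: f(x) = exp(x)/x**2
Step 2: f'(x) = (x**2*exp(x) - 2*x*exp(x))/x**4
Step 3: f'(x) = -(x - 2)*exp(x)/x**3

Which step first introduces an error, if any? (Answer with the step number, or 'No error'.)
Step 3

Step 3 is incorrect due to a sign flip.
The step shows: -(x - 2)*exp(x)/x**3
The correct value should be: (x - 2)*exp(x)/x**3

Explanation: The sign of the whole expression was flipped: the term (x - 2)*exp(x)/x**3 was incorrectly written as -(x - 2)*exp(x)/x**3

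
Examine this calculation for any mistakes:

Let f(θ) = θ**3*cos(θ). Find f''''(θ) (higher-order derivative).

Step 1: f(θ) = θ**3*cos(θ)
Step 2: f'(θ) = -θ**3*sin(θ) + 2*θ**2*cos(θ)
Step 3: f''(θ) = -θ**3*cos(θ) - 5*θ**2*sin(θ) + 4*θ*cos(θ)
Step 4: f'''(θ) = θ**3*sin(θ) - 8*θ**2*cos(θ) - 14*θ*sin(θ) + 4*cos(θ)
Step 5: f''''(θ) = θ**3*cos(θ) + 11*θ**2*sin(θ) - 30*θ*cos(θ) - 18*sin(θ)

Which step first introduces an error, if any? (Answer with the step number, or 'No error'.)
Step 2

Step 2 is incorrect due to a wrong coefficient.
The step shows: -θ**3*sin(θ) + 2*θ**2*cos(θ)
The correct value should be: -θ**3*sin(θ) + 3*θ**2*cos(θ)

Explanation: The coefficient 3 was incorrectly written as 2: the term 3*θ**2*cos(θ) was incorrectly written as 2*θ**2*cos(θ)
The later steps are derived from this incorrect expression, so the error originates in Step 2.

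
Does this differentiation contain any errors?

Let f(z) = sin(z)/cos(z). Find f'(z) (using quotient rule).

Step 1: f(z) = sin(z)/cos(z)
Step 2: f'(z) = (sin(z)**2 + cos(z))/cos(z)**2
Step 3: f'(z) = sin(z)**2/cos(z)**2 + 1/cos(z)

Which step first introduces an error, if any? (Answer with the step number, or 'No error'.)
Step 2

Step 2 is incorrect due to a wrong exponent.
The step shows: (sin(z)**2 + cos(z))/cos(z)**2
The correct value should be: (sin(z)**2 + cos(z)**2)/cos(z)**2

Explanation: The exponent 2 on cos(z) was incorrectly written as 1: the term (sin(z)**2 + cos(z)**2)/cos(z)**2 was incorrectly written as (sin(z)**2 + cos(z))/cos(z)**2
The later steps are derived from this incorrect expression, so the error originates in Step 2.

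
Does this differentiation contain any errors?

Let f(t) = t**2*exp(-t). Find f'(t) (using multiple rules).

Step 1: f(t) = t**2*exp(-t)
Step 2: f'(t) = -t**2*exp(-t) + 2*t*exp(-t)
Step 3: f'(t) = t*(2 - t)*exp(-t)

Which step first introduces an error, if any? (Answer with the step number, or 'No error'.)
No error

All steps in this derivation are correct.
The final answer f'(t) = t*(2 - t)*exp(-t) is valid.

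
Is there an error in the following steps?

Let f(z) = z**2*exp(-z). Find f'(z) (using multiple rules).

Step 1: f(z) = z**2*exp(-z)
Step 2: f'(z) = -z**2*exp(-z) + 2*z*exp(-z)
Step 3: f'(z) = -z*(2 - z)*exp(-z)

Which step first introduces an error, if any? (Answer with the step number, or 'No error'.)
Step 3

Step 3 is incorrect due to a sign flip.
The step shows: -z*(2 - z)*exp(-z)
The correct value should be: z*(2 - z)*exp(-z)

Explanation: The sign of the whole expression was flipped: the term z*(2 - z)*exp(-z) was incorrectly written as -z*(2 - z)*exp(-z)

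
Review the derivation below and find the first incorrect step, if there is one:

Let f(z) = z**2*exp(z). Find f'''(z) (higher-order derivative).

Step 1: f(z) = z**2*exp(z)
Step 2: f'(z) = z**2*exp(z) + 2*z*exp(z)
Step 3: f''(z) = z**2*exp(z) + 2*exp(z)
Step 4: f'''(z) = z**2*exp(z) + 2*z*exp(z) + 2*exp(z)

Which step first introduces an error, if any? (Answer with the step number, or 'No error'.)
Step 3

Step 3 is incorrect due to a dropped term.
The step shows: z**2*exp(z) + 2*exp(z)
The correct value should be: z**2*exp(z) + 4*z*exp(z) + 2*exp(z)

Explanation: A term was dropped: the term 4*z*exp(z) was incorrectly omitted
The later steps are derived from this incorrect expression, so the error originates in Step 3.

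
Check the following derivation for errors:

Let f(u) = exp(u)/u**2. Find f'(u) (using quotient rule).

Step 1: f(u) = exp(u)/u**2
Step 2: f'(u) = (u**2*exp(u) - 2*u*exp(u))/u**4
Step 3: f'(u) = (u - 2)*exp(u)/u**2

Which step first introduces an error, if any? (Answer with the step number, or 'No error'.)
Step 3

Step 3 is incorrect due to a wrong exponent.
The step shows: (u - 2)*exp(u)/u**2
The correct value should be: (u - 2)*exp(u)/u**3

Explanation: The exponent -3 on u was incorrectly written as -2: the term (u - 2)*exp(u)/u**3 was incorrectly written as (u - 2)*exp(u)/u**2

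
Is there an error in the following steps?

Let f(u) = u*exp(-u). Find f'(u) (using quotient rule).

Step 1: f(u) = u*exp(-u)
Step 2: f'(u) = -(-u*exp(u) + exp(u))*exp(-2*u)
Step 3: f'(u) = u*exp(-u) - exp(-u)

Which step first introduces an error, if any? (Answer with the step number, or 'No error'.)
Step 2

Step 2 is incorrect due to a sign flip.
The step shows: -(-u*exp(u) + exp(u))*exp(-2*u)
The correct value should be: (-u*exp(u) + exp(u))*exp(-2*u)

Explanation: The sign of the whole expression was flipped: the term (-u*exp(u) + exp(u))*exp(-2*u) was incorrectly written as -(-u*exp(u) + exp(u))*exp(-2*u)
The later steps are derived from this incorrect expression, so the error originates in Step 2.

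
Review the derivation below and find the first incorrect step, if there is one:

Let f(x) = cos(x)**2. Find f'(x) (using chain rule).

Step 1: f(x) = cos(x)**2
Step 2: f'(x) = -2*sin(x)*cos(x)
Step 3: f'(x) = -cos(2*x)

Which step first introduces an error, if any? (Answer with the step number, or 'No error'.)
Step 3

Step 3 is incorrect due to a wrong trig function.
The step shows: -cos(2*x)
The correct value should be: -sin(2*x)

Explanation: sin(2*x) was incorrectly written as cos(2*x): the term -sin(2*x) was incorrectly written as -cos(2*x)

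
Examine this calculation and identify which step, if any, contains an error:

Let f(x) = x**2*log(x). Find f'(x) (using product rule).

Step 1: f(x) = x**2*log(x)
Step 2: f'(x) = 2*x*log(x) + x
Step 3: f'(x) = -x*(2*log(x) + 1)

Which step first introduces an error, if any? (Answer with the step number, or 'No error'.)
Step 3

Step 3 is incorrect due to a sign flip.
The step shows: -x*(2*log(x) + 1)
The correct value should be: x*(2*log(x) + 1)

Explanation: The sign of the whole expression was flipped: the term x*(2*log(x) + 1) was incorrectly written as -x*(2*log(x) + 1)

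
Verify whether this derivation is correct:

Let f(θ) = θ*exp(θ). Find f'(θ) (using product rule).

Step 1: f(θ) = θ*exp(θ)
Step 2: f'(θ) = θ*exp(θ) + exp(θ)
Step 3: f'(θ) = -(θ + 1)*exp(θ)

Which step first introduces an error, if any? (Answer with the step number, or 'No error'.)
Step 3

Step 3 is incorrect due to a sign flip.
The step shows: -(θ + 1)*exp(θ)
The correct value should be: (θ + 1)*exp(θ)

Explanation: The sign of the whole expression was flipped: the term (θ + 1)*exp(θ) was incorrectly written as -(θ + 1)*exp(θ)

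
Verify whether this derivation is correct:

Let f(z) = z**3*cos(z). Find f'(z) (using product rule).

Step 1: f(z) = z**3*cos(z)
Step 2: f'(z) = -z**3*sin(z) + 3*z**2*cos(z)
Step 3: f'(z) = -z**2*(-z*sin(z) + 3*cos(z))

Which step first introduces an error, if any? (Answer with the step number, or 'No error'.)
Step 3

Step 3 is incorrect due to a sign flip.
The step shows: -z**2*(-z*sin(z) + 3*cos(z))
The correct value should be: z**2*(-z*sin(z) + 3*cos(z))

Explanation: The sign of the whole expression was flipped: the term z**2*(-z*sin(z) + 3*cos(z)) was incorrectly written as -z**2*(-z*sin(z) + 3*cos(z))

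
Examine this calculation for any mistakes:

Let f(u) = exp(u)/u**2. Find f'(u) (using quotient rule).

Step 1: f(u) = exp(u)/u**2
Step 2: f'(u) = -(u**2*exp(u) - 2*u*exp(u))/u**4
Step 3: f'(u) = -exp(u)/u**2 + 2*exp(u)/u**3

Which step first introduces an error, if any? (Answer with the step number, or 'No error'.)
Step 2

Step 2 is incorrect due to a sign flip.
The step shows: -(u**2*exp(u) - 2*u*exp(u))/u**4
The correct value should be: (u**2*exp(u) - 2*u*exp(u))/u**4

Explanation: The sign of the whole expression was flipped: the term (u**2*exp(u) - 2*u*exp(u))/u**4 was incorrectly written as -(u**2*exp(u) - 2*u*exp(u))/u**4
The later steps are derived from this incorrect expression, so the error originates in Step 2.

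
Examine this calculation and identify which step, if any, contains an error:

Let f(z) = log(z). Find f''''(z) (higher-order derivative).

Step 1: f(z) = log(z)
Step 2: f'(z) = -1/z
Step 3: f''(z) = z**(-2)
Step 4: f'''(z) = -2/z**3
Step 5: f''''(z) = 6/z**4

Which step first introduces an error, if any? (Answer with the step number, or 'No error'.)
Step 2

Step 2 is incorrect due to a sign flip.
The step shows: -1/z
The correct value should be: 1/z

Explanation: The sign of the whole expression was flipped: the term 1/z was incorrectly written as -1/z
The later steps are derived from this incorrect expression, so the error originates in Step 2.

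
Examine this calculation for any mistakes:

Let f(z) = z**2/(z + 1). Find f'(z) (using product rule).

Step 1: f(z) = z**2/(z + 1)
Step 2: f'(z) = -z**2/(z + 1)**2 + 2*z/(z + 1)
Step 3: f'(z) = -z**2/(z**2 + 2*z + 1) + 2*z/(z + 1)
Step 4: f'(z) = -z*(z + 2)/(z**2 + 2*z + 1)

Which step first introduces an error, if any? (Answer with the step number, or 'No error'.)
Step 4

Step 4 is incorrect due to a sign flip.
The step shows: -z*(z + 2)/(z**2 + 2*z + 1)
The correct value should be: z*(z + 2)/(z**2 + 2*z + 1)

Explanation: The sign of the whole expression was flipped: the term z*(z + 2)/(z**2 + 2*z + 1) was incorrectly written as -z*(z + 2)/(z**2 + 2*z + 1)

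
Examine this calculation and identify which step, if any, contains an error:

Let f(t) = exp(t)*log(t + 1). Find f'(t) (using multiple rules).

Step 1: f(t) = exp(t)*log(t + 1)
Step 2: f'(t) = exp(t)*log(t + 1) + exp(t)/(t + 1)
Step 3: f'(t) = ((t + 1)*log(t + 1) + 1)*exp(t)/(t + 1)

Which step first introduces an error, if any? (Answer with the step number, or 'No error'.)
No error

All steps in this derivation are correct.
The final answer f'(t) = ((t + 1)*log(t + 1) + 1)*exp(t)/(t + 1) is valid.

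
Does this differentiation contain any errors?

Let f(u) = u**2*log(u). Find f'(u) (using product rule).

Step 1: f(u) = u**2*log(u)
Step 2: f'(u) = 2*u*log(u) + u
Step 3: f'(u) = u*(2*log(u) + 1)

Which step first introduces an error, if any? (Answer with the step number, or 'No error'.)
No error

All steps in this derivation are correct.
The final answer f'(u) = u*(2*log(u) + 1) is valid.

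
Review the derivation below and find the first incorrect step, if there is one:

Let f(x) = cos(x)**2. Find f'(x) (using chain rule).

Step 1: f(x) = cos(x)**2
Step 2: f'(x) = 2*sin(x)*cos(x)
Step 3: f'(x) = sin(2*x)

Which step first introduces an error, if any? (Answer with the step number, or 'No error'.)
Step 2

Step 2 is incorrect due to a sign flip.
The step shows: 2*sin(x)*cos(x)
The correct value should be: -2*sin(x)*cos(x)

Explanation: The sign of the whole expression was flipped: the term -2*sin(x)*cos(x) was incorrectly written as 2*sin(x)*cos(x)
The later steps are derived from this incorrect expression, so the error originates in Step 2.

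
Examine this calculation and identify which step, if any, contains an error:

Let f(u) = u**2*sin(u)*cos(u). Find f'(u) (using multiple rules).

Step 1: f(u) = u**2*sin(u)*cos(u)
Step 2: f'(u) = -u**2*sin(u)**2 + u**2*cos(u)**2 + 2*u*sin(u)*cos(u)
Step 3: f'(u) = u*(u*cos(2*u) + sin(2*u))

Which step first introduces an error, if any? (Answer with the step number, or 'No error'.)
No error

All steps in this derivation are correct.
The final answer f'(u) = u*(u*cos(2*u) + sin(2*u)) is valid.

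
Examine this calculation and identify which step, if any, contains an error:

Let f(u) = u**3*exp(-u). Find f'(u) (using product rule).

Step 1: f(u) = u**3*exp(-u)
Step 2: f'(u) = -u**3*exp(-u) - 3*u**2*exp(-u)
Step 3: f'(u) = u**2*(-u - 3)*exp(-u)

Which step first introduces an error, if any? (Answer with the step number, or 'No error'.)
Step 2

Step 2 is incorrect due to a sign flip.
The step shows: -u**3*exp(-u) - 3*u**2*exp(-u)
The correct value should be: -u**3*exp(-u) + 3*u**2*exp(-u)

Explanation: The sign of one term was flipped: the term 3*u**2*exp(-u) was incorrectly written as -3*u**2*exp(-u)
The later steps are derived from this incorrect expression, so the error originates in Step 2.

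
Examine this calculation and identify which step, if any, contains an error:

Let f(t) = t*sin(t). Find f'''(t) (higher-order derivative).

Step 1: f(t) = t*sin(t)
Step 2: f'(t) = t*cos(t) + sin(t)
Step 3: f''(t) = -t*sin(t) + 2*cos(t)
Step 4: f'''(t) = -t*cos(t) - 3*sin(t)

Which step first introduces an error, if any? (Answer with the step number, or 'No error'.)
No error

All steps in this derivation are correct.
The final answer f'''(t) = -t*cos(t) - 3*sin(t) is valid.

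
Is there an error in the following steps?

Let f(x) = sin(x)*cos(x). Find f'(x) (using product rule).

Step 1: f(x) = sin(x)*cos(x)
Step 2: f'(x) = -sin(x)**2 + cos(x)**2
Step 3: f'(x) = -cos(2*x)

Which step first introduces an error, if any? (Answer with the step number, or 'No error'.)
Step 3

Step 3 is incorrect due to a sign flip.
The step shows: -cos(2*x)
The correct value should be: cos(2*x)

Explanation: The sign of the whole expression was flipped: the term cos(2*x) was incorrectly written as -cos(2*x)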